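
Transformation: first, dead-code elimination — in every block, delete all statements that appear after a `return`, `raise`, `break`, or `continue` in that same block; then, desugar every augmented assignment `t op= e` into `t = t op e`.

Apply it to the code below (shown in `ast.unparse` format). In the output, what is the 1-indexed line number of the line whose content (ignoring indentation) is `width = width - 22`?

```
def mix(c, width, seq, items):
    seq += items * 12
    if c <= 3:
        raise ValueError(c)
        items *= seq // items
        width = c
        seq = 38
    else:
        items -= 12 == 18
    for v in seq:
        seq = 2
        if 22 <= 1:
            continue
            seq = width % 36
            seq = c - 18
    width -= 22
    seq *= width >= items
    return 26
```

Transformed code:
def mix(c, width, seq, items):
    seq = seq + items * 12
    if c <= 3:
        raise ValueError(c)
    else:
        items = items - (12 == 18)
    for v in seq:
        seq = 2
        if 22 <= 1:
            continue
    width = width - 22
    seq = seq * (width >= items)
    return 26

11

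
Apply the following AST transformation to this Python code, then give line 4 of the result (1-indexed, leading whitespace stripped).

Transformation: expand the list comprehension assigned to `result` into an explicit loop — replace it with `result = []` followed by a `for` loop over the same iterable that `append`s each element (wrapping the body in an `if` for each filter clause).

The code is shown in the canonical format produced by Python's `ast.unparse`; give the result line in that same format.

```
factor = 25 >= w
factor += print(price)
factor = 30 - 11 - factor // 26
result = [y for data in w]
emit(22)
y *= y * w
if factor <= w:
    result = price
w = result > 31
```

result = []

Transformed code:
factor = 25 >= w
factor += print(price)
factor = 30 - 11 - factor // 26
result = []
for data in w:
    result.append(y)
emit(22)
y *= y * w
if factor <= w:
    result = price
w = result > 31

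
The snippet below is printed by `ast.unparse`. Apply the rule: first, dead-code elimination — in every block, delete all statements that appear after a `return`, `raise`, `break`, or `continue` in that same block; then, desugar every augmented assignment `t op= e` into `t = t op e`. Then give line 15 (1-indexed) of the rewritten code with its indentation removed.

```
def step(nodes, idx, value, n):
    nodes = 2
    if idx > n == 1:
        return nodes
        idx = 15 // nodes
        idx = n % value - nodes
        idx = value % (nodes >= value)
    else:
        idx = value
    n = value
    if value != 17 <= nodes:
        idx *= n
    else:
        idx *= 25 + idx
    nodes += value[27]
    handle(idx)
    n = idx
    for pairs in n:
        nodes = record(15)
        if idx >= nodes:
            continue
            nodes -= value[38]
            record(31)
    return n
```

Transformed code:
def step(nodes, idx, value, n):
    nodes = 2
    if idx > n == 1:
        return nodes
    else:
        idx = value
    n = value
    if value != 17 <= nodes:
        idx = idx * n
    else:
        idx = idx * (25 + idx)
    nodes = nodes + value[27]
    handle(idx)
    n = idx
    for pairs in n:
        nodes = record(15)
        if idx >= nodes:
            continue
    return n

for pairs in n:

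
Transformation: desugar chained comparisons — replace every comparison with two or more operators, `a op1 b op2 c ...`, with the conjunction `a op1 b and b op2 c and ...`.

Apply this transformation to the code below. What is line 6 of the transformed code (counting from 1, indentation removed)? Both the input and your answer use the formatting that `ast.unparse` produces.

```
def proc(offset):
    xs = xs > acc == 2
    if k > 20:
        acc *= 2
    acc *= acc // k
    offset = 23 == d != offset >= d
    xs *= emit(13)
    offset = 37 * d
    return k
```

Transformed code:
def proc(offset):
    xs = xs > acc and acc == 2
    if k > 20:
        acc *= 2
    acc *= acc // k
    offset = 23 == d and d != offset and (offset >= d)
    xs *= emit(13)
    offset = 37 * d
    return k

offset = 23 == d and d != offset and (offset >= d)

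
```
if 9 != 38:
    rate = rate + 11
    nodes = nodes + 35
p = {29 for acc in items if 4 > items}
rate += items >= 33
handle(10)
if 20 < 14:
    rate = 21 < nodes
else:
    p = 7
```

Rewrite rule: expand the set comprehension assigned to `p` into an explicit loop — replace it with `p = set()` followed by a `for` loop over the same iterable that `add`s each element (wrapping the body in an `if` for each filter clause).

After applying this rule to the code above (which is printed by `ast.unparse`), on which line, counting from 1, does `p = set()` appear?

4

Transformed code:
if 9 != 38:
    rate = rate + 11
    nodes = nodes + 35
p = set()
for acc in items:
    if 4 > items:
        p.add(29)
rate += items >= 33
handle(10)
if 20 < 14:
    rate = 21 < nodes
else:
    p = 7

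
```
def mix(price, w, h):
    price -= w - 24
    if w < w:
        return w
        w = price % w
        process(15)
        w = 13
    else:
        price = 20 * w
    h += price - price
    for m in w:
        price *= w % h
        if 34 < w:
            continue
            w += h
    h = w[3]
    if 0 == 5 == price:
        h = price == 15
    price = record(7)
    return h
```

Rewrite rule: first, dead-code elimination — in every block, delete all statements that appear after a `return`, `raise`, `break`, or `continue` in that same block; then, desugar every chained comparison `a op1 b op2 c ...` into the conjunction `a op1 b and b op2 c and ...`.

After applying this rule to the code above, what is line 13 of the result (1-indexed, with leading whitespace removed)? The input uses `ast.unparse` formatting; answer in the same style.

if 0 == 5 and 5 == price:

Transformed code:
def mix(price, w, h):
    price -= w - 24
    if w < w:
        return w
    else:
        price = 20 * w
    h += price - price
    for m in w:
        price *= w % h
        if 34 < w:
            continue
    h = w[3]
    if 0 == 5 and 5 == price:
        h = price == 15
    price = record(7)
    return h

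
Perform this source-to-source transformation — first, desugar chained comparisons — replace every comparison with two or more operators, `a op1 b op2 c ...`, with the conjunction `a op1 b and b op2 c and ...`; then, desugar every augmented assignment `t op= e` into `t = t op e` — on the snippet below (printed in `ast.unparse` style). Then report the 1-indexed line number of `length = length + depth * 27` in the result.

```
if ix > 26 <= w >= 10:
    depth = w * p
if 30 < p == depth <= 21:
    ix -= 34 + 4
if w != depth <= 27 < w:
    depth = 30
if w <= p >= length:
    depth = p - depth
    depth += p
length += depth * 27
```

10

Transformed code:
if ix > 26 and 26 <= w and (w >= 10):
    depth = w * p
if 30 < p and p == depth and (depth <= 21):
    ix = ix - (34 + 4)
if w != depth and depth <= 27 and (27 < w):
    depth = 30
if w <= p and p >= length:
    depth = p - depth
    depth = depth + p
length = length + depth * 27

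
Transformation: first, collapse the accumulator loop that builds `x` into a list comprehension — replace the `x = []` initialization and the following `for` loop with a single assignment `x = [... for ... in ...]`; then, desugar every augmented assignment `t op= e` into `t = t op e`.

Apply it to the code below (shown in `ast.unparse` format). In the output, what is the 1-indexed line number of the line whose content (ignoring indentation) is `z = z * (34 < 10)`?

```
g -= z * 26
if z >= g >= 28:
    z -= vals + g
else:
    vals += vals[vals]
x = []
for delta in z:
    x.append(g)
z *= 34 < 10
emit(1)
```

7

Transformed code:
g = g - z * 26
if z >= g >= 28:
    z = z - (vals + g)
else:
    vals = vals + vals[vals]
x = [g for delta in z]
z = z * (34 < 10)
emit(1)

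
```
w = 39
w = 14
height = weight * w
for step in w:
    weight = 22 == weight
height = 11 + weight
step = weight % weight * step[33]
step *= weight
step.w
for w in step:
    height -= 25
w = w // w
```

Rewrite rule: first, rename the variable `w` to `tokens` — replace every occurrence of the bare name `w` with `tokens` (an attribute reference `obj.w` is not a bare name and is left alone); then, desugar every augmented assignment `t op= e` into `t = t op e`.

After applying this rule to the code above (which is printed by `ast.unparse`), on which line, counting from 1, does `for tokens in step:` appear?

10

Transformed code:
tokens = 39
tokens = 14
height = weight * tokens
for step in tokens:
    weight = 22 == weight
height = 11 + weight
step = weight % weight * step[33]
step = step * weight
step.w
for tokens in step:
    height = height - 25
tokens = tokens // tokens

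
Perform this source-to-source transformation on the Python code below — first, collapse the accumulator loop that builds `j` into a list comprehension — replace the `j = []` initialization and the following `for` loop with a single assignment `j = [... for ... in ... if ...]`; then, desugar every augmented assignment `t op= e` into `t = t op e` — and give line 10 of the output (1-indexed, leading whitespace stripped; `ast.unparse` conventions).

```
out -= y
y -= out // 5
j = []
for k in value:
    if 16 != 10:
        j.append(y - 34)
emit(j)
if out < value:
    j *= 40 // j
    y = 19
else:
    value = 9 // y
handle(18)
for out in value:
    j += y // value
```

handle(18)

Transformed code:
out = out - y
y = y - out // 5
j = [y - 34 for k in value if 16 != 10]
emit(j)
if out < value:
    j = j * (40 // j)
    y = 19
else:
    value = 9 // y
handle(18)
for out in value:
    j = j + y // value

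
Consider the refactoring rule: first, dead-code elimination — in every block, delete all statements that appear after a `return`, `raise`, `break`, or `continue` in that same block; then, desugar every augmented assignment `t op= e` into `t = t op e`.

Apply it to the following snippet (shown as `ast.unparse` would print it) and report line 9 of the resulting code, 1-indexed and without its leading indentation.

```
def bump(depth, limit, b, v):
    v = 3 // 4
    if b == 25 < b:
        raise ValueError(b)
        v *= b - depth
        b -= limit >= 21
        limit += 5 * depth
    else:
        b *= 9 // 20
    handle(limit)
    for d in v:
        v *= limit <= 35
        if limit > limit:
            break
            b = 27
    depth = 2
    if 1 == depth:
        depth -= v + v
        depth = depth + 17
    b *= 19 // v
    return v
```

Transformed code:
def bump(depth, limit, b, v):
    v = 3 // 4
    if b == 25 < b:
        raise ValueError(b)
    else:
        b = b * (9 // 20)
    handle(limit)
    for d in v:
        v = v * (limit <= 35)
        if limit > limit:
            break
    depth = 2
    if 1 == depth:
        depth = depth - (v + v)
        depth = depth + 17
    b = b * (19 // v)
    return v

v = v * (limit <= 35)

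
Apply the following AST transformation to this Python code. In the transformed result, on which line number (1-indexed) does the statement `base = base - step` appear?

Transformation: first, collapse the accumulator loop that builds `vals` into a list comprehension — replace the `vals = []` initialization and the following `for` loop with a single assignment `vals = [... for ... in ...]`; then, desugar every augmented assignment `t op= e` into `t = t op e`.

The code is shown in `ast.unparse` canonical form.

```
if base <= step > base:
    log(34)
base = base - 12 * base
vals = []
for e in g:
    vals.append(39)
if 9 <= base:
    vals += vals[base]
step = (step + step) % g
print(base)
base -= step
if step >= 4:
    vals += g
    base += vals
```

9

Transformed code:
if base <= step > base:
    log(34)
base = base - 12 * base
vals = [39 for e in g]
if 9 <= base:
    vals = vals + vals[base]
step = (step + step) % g
print(base)
base = base - step
if step >= 4:
    vals = vals + g
    base = base + vals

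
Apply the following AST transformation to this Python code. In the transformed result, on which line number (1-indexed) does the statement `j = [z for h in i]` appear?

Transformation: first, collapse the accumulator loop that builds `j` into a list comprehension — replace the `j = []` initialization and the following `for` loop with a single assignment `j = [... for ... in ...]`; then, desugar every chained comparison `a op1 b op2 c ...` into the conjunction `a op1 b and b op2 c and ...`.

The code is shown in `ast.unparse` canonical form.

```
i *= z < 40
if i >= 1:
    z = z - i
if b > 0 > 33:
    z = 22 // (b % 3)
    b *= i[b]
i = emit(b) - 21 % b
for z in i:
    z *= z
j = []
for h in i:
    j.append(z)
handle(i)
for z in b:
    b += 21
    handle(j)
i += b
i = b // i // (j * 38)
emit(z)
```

Transformed code:
i *= z < 40
if i >= 1:
    z = z - i
if b > 0 and 0 > 33:
    z = 22 // (b % 3)
    b *= i[b]
i = emit(b) - 21 % b
for z in i:
    z *= z
j = [z for h in i]
handle(i)
for z in b:
    b += 21
    handle(j)
i += b
i = b // i // (j * 38)
emit(z)

10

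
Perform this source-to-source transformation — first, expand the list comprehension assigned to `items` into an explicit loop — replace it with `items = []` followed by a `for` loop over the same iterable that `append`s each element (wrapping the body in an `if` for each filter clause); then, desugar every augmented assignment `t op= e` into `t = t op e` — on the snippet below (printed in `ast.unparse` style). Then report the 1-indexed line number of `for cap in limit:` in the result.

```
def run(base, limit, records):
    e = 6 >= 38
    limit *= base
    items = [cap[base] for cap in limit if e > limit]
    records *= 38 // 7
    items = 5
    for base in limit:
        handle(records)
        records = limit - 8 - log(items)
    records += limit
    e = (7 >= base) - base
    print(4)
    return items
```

Transformed code:
def run(base, limit, records):
    e = 6 >= 38
    limit = limit * base
    items = []
    for cap in limit:
        if e > limit:
            items.append(cap[base])
    records = records * (38 // 7)
    items = 5
    for base in limit:
        handle(records)
        records = limit - 8 - log(items)
    records = records + limit
    e = (7 >= base) - base
    print(4)
    return items

5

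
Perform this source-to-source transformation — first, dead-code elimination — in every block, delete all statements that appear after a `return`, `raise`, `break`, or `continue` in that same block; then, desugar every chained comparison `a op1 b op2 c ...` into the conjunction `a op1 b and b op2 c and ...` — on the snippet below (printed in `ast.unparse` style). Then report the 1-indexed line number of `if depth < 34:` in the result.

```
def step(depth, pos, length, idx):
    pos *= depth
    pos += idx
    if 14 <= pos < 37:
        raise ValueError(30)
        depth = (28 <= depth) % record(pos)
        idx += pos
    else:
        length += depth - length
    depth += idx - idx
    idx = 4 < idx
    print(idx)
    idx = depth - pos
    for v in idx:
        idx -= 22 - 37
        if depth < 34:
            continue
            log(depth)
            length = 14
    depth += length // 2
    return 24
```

Transformed code:
def step(depth, pos, length, idx):
    pos *= depth
    pos += idx
    if 14 <= pos and pos < 37:
        raise ValueError(30)
    else:
        length += depth - length
    depth += idx - idx
    idx = 4 < idx
    print(idx)
    idx = depth - pos
    for v in idx:
        idx -= 22 - 37
        if depth < 34:
            continue
    depth += length // 2
    return 24

14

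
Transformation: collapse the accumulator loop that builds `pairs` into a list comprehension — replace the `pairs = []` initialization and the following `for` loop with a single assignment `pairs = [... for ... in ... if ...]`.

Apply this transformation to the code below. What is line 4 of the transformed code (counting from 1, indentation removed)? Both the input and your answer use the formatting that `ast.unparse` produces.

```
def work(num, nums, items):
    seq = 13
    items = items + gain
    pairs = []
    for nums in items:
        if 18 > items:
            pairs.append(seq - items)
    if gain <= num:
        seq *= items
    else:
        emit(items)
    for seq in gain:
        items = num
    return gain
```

pairs = [seq - items for nums in items if 18 > items]

Transformed code:
def work(num, nums, items):
    seq = 13
    items = items + gain
    pairs = [seq - items for nums in items if 18 > items]
    if gain <= num:
        seq *= items
    else:
        emit(items)
    for seq in gain:
        items = num
    return gain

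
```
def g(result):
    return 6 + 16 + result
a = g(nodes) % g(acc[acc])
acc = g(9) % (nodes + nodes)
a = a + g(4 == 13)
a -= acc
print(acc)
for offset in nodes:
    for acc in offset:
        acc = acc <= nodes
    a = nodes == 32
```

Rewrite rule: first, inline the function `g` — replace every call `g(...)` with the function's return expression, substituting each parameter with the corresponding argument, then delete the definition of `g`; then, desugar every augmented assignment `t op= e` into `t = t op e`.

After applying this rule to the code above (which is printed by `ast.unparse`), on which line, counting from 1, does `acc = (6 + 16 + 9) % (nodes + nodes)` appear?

2

Transformed code:
a = (6 + 16 + nodes) % (6 + 16 + acc[acc])
acc = (6 + 16 + 9) % (nodes + nodes)
a = a + (6 + 16 + (4 == 13))
a = a - acc
print(acc)
for offset in nodes:
    for acc in offset:
        acc = acc <= nodes
    a = nodes == 32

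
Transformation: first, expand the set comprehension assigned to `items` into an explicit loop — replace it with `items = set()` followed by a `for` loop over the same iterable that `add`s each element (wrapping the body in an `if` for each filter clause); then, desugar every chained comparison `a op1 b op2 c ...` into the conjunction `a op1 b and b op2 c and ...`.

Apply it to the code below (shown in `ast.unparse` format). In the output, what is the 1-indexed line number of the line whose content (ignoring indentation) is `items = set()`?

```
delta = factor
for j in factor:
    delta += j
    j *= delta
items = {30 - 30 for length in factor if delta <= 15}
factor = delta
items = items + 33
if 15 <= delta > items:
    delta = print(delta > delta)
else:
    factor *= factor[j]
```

5

Transformed code:
delta = factor
for j in factor:
    delta += j
    j *= delta
items = set()
for length in factor:
    if delta <= 15:
        items.add(30 - 30)
factor = delta
items = items + 33
if 15 <= delta and delta > items:
    delta = print(delta > delta)
else:
    factor *= factor[j]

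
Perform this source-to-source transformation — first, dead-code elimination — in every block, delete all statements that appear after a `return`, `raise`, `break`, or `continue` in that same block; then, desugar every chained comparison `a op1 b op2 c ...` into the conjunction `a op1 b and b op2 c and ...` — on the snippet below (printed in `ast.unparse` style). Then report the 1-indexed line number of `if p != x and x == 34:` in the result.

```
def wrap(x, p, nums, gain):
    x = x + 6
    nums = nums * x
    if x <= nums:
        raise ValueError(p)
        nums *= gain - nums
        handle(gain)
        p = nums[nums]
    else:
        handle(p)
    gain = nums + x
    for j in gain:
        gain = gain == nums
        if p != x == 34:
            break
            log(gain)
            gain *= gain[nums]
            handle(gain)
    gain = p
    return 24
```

Transformed code:
def wrap(x, p, nums, gain):
    x = x + 6
    nums = nums * x
    if x <= nums:
        raise ValueError(p)
    else:
        handle(p)
    gain = nums + x
    for j in gain:
        gain = gain == nums
        if p != x and x == 34:
            break
    gain = p
    return 24

11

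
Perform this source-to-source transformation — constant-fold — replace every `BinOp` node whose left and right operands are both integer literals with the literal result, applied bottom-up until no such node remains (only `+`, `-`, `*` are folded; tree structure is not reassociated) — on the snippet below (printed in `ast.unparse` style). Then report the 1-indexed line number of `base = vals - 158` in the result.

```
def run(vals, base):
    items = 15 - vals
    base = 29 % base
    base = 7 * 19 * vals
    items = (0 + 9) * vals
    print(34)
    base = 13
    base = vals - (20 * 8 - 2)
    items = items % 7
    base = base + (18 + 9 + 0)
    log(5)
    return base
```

Transformed code:
def run(vals, base):
    items = 15 - vals
    base = 29 % base
    base = 133 * vals
    items = 9 * vals
    print(34)
    base = 13
    base = vals - 158
    items = items % 7
    base = base + 27
    log(5)
    return base

8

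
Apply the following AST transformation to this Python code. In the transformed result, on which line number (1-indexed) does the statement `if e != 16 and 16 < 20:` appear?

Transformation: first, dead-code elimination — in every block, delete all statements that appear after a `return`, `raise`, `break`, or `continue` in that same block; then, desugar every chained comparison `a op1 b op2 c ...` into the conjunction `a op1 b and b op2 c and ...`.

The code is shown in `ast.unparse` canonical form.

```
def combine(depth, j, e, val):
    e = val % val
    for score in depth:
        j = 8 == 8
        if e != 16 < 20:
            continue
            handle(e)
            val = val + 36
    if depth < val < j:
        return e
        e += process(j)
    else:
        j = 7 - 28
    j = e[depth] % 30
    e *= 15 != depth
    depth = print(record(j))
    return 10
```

Transformed code:
def combine(depth, j, e, val):
    e = val % val
    for score in depth:
        j = 8 == 8
        if e != 16 and 16 < 20:
            continue
    if depth < val and val < j:
        return e
    else:
        j = 7 - 28
    j = e[depth] % 30
    e *= 15 != depth
    depth = print(record(j))
    return 10

5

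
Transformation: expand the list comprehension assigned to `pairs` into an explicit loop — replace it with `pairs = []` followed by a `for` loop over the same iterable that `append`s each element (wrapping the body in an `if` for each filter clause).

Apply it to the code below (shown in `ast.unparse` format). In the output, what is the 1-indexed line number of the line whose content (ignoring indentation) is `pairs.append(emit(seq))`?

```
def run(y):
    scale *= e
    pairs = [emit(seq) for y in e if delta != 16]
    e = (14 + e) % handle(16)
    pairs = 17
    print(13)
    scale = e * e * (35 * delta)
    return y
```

Transformed code:
def run(y):
    scale *= e
    pairs = []
    for y in e:
        if delta != 16:
            pairs.append(emit(seq))
    e = (14 + e) % handle(16)
    pairs = 17
    print(13)
    scale = e * e * (35 * delta)
    return y

6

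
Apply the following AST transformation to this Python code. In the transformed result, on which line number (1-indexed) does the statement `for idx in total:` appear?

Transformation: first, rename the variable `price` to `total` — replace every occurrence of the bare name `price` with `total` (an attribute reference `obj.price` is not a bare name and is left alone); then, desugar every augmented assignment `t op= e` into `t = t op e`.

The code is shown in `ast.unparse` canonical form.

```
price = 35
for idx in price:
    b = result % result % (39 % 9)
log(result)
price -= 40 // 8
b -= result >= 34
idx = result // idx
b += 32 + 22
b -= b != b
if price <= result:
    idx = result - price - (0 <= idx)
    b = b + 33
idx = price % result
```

2

Transformed code:
total = 35
for idx in total:
    b = result % result % (39 % 9)
log(result)
total = total - 40 // 8
b = b - (result >= 34)
idx = result // idx
b = b + (32 + 22)
b = b - (b != b)
if total <= result:
    idx = result - total - (0 <= idx)
    b = b + 33
idx = total % result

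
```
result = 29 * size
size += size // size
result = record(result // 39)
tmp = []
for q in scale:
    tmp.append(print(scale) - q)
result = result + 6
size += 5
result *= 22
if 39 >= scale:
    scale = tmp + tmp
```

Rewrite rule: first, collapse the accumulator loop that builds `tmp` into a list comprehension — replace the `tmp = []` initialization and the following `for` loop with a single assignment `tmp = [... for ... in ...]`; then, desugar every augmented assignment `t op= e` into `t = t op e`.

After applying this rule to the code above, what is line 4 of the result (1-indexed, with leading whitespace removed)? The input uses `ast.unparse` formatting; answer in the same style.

tmp = [print(scale) - q for q in scale]

Transformed code:
result = 29 * size
size = size + size // size
result = record(result // 39)
tmp = [print(scale) - q for q in scale]
result = result + 6
size = size + 5
result = result * 22
if 39 >= scale:
    scale = tmp + tmp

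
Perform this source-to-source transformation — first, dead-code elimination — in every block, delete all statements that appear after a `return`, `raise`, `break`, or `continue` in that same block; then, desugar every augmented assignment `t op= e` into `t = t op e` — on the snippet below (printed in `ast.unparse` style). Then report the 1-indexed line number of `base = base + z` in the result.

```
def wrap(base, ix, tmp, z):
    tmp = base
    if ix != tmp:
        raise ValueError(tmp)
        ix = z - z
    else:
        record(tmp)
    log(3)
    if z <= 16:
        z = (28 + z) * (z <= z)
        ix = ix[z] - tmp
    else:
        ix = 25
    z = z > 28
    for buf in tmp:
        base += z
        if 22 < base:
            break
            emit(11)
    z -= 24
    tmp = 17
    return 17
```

15

Transformed code:
def wrap(base, ix, tmp, z):
    tmp = base
    if ix != tmp:
        raise ValueError(tmp)
    else:
        record(tmp)
    log(3)
    if z <= 16:
        z = (28 + z) * (z <= z)
        ix = ix[z] - tmp
    else:
        ix = 25
    z = z > 28
    for buf in tmp:
        base = base + z
        if 22 < base:
            break
    z = z - 24
    tmp = 17
    return 17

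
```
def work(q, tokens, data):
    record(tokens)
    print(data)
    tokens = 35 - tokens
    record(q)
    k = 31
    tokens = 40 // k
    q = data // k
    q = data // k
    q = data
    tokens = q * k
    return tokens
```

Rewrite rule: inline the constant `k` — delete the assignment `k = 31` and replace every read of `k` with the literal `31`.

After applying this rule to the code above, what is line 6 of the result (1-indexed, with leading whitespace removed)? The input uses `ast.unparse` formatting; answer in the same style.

tokens = 40 // 31

Transformed code:
def work(q, tokens, data):
    record(tokens)
    print(data)
    tokens = 35 - tokens
    record(q)
    tokens = 40 // 31
    q = data // 31
    q = data // 31
    q = data
    tokens = q * 31
    return tokens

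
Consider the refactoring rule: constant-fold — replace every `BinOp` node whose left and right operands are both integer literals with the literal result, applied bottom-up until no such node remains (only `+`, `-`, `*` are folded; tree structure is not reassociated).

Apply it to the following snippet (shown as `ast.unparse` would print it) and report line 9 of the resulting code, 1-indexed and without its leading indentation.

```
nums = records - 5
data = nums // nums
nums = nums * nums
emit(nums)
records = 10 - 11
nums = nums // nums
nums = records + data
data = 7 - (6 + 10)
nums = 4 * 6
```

nums = 24

Transformed code:
nums = records - 5
data = nums // nums
nums = nums * nums
emit(nums)
records = -1
nums = nums // nums
nums = records + data
data = -9
nums = 24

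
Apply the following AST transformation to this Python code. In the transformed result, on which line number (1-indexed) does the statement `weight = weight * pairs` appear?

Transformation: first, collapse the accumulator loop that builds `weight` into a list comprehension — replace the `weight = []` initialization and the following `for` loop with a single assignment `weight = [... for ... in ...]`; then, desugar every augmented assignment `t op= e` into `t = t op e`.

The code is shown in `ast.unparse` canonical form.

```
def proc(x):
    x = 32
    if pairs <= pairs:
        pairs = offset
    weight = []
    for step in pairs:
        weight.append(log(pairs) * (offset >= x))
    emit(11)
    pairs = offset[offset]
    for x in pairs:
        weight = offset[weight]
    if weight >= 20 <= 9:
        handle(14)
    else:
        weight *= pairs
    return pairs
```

13

Transformed code:
def proc(x):
    x = 32
    if pairs <= pairs:
        pairs = offset
    weight = [log(pairs) * (offset >= x) for step in pairs]
    emit(11)
    pairs = offset[offset]
    for x in pairs:
        weight = offset[weight]
    if weight >= 20 <= 9:
        handle(14)
    else:
        weight = weight * pairs
    return pairs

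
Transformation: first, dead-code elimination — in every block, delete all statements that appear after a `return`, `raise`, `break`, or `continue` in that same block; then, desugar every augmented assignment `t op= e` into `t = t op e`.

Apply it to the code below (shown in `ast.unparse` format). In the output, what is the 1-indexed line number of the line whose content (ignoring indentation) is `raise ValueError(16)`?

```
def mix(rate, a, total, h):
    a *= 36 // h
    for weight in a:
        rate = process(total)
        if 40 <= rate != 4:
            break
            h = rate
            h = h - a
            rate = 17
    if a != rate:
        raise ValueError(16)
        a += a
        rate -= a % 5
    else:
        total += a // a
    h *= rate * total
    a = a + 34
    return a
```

Transformed code:
def mix(rate, a, total, h):
    a = a * (36 // h)
    for weight in a:
        rate = process(total)
        if 40 <= rate != 4:
            break
    if a != rate:
        raise ValueError(16)
    else:
        total = total + a // a
    h = h * (rate * total)
    a = a + 34
    return a

8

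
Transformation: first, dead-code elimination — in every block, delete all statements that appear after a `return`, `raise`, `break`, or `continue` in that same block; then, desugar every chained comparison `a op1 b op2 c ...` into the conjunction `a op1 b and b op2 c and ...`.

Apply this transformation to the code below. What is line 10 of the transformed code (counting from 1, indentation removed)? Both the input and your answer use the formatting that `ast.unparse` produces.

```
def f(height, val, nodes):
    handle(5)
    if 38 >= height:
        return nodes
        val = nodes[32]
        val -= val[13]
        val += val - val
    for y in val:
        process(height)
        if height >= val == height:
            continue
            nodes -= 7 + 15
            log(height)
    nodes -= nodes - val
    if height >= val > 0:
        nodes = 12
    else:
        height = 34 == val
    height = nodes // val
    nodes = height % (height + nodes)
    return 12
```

Transformed code:
def f(height, val, nodes):
    handle(5)
    if 38 >= height:
        return nodes
    for y in val:
        process(height)
        if height >= val and val == height:
            continue
    nodes -= nodes - val
    if height >= val and val > 0:
        nodes = 12
    else:
        height = 34 == val
    height = nodes // val
    nodes = height % (height + nodes)
    return 12

if height >= val and val > 0:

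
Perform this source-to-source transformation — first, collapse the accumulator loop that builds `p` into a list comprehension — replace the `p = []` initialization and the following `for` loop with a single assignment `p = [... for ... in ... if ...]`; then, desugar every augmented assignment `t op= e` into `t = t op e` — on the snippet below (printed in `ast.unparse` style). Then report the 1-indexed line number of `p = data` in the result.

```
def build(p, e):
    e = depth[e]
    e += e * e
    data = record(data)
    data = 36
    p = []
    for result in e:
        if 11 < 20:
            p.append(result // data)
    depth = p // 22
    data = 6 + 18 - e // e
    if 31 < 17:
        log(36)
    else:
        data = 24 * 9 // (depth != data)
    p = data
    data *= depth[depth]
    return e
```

Transformed code:
def build(p, e):
    e = depth[e]
    e = e + e * e
    data = record(data)
    data = 36
    p = [result // data for result in e if 11 < 20]
    depth = p // 22
    data = 6 + 18 - e // e
    if 31 < 17:
        log(36)
    else:
        data = 24 * 9 // (depth != data)
    p = data
    data = data * depth[depth]
    return e

13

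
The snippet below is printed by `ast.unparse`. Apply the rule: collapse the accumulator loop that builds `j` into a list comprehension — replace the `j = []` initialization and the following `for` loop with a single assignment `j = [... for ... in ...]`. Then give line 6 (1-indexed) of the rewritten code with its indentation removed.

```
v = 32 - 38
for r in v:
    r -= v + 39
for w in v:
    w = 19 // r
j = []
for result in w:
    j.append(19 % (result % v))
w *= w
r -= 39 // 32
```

Transformed code:
v = 32 - 38
for r in v:
    r -= v + 39
for w in v:
    w = 19 // r
j = [19 % (result % v) for result in w]
w *= w
r -= 39 // 32

j = [19 % (result % v) for result in w]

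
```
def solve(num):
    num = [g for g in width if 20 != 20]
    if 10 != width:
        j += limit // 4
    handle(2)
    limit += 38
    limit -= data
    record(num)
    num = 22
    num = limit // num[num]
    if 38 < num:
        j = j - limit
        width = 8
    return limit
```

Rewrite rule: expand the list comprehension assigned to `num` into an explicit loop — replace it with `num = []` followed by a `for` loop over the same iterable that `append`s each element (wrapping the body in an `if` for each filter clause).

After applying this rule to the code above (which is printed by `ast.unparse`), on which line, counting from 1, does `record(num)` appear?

11

Transformed code:
def solve(num):
    num = []
    for g in width:
        if 20 != 20:
            num.append(g)
    if 10 != width:
        j += limit // 4
    handle(2)
    limit += 38
    limit -= data
    record(num)
    num = 22
    num = limit // num[num]
    if 38 < num:
        j = j - limit
        width = 8
    return limit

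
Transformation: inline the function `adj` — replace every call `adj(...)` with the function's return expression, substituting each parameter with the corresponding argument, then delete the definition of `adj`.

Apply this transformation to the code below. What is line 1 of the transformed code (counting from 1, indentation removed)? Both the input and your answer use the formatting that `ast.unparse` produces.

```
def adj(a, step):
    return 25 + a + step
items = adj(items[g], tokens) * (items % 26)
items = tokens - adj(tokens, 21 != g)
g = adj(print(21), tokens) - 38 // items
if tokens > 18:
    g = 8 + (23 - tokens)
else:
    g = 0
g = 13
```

items = (25 + items[g] + tokens) * (items % 26)

Transformed code:
items = (25 + items[g] + tokens) * (items % 26)
items = tokens - (25 + tokens + (21 != g))
g = 25 + print(21) + tokens - 38 // items
if tokens > 18:
    g = 8 + (23 - tokens)
else:
    g = 0
g = 13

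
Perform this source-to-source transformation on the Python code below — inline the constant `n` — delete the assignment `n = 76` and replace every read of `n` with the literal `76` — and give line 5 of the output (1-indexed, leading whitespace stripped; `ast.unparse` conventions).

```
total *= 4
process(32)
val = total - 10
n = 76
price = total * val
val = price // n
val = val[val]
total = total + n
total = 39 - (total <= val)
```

Transformed code:
total *= 4
process(32)
val = total - 10
price = total * val
val = price // 76
val = val[val]
total = total + 76
total = 39 - (total <= val)

val = price // 76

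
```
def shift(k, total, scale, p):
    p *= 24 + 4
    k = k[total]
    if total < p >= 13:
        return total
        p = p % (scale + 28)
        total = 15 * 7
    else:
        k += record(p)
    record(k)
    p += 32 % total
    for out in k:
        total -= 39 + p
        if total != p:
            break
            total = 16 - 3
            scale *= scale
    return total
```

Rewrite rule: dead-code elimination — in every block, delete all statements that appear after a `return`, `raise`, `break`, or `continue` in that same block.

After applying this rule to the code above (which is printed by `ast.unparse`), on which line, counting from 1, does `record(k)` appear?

Transformed code:
def shift(k, total, scale, p):
    p *= 24 + 4
    k = k[total]
    if total < p >= 13:
        return total
    else:
        k += record(p)
    record(k)
    p += 32 % total
    for out in k:
        total -= 39 + p
        if total != p:
            break
    return total

8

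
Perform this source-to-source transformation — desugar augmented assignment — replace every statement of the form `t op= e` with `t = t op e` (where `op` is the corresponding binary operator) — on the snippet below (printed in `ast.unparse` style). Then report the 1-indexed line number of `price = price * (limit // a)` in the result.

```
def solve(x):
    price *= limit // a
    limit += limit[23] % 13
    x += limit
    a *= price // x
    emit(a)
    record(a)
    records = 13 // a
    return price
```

Transformed code:
def solve(x):
    price = price * (limit // a)
    limit = limit + limit[23] % 13
    x = x + limit
    a = a * (price // x)
    emit(a)
    record(a)
    records = 13 // a
    return price

2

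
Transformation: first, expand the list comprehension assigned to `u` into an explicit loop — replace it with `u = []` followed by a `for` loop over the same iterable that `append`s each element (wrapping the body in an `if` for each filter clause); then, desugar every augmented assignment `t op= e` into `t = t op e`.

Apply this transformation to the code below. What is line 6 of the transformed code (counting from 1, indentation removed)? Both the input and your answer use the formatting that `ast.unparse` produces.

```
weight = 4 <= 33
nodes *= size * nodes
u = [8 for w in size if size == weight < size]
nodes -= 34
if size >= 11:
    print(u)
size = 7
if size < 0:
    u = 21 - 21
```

u.append(8)

Transformed code:
weight = 4 <= 33
nodes = nodes * (size * nodes)
u = []
for w in size:
    if size == weight < size:
        u.append(8)
nodes = nodes - 34
if size >= 11:
    print(u)
size = 7
if size < 0:
    u = 21 - 21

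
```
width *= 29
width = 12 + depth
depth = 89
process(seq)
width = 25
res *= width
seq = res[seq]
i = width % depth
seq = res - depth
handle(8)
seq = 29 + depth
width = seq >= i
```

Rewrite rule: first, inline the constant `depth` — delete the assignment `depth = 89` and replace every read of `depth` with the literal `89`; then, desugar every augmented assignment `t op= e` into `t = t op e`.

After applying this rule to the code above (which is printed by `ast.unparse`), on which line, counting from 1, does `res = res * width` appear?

5

Transformed code:
width = width * 29
width = 12 + 89
process(seq)
width = 25
res = res * width
seq = res[seq]
i = width % 89
seq = res - 89
handle(8)
seq = 29 + 89
width = seq >= i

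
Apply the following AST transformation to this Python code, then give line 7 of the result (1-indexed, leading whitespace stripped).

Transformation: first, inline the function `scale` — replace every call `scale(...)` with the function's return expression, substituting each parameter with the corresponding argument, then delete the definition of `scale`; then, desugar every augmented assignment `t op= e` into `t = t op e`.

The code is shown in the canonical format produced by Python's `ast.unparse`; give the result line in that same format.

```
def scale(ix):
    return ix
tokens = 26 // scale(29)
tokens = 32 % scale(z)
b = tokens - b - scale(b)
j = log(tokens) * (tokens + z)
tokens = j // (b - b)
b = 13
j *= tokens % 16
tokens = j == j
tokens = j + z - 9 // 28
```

Transformed code:
tokens = 26 // 29
tokens = 32 % z
b = tokens - b - b
j = log(tokens) * (tokens + z)
tokens = j // (b - b)
b = 13
j = j * (tokens % 16)
tokens = j == j
tokens = j + z - 9 // 28

j = j * (tokens % 16)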